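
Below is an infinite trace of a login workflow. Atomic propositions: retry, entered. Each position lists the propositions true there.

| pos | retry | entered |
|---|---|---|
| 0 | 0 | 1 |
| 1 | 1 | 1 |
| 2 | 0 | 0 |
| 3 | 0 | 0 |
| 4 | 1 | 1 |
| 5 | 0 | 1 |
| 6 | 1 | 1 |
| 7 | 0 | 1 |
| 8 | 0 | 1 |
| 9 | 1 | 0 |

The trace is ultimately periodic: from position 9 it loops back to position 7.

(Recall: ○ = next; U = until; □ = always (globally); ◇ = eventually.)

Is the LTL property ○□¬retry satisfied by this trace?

The position after 0 is 1; □¬retry is false there.

Violated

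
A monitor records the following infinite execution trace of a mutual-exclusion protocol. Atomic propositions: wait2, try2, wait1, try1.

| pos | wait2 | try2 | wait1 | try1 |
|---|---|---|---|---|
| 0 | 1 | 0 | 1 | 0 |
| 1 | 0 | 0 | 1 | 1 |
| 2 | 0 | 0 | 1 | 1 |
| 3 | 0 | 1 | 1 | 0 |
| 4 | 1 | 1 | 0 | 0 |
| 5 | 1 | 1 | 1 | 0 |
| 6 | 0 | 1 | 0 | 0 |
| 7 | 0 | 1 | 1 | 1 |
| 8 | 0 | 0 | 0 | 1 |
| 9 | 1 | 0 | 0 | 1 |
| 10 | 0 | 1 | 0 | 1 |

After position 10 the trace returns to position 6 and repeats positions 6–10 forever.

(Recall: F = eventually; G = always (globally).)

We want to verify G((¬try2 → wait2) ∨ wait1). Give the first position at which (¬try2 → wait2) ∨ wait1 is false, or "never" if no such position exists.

8

Check (¬try2 → wait2) ∨ wait1 at each position in order: 0 ✓, 1 ✓, 2 ✓, 3 ✓, 4 ✓, 5 ✓, 6 ✓, 7 ✓.
At position 8 the labels are {try1}, so (¬try2 → wait2) ∨ wait1 is false there. This is the first violation.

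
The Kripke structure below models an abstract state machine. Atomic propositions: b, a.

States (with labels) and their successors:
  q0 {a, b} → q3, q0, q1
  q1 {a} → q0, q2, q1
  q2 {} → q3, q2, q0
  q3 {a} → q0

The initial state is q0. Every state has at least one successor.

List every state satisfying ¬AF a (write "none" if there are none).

{q2}

States satisfying a: {q0, q1, q3}.
States satisfying AF a: {q0, q1, q3}.
States satisfying ¬AF a: {q2}.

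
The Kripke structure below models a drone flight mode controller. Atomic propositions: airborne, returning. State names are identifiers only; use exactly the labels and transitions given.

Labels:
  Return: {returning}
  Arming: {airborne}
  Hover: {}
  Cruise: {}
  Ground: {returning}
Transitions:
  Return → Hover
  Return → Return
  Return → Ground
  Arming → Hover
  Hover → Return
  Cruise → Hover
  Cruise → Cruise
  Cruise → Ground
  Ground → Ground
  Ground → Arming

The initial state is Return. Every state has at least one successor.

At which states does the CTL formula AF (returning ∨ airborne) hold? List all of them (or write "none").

States satisfying returning ∨ airborne: {Return, Arming, Ground}.
States satisfying AF (returning ∨ airborne): {Return, Arming, Hover, Ground}.

{Return, Arming, Hover, Ground}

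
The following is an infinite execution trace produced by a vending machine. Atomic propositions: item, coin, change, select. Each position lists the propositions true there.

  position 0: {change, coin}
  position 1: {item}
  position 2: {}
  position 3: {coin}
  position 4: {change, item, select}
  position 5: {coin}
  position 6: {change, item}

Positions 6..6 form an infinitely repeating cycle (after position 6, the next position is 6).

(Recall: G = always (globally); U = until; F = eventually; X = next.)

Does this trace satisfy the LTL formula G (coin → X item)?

coin → X item holds at every position 0..6, and those are all positions ever visited, so G (coin → X item) holds.
Positions where coin holds: 0, 3, 5.
Check X item at each: 0→ok, 3→ok, 5→ok.

Yes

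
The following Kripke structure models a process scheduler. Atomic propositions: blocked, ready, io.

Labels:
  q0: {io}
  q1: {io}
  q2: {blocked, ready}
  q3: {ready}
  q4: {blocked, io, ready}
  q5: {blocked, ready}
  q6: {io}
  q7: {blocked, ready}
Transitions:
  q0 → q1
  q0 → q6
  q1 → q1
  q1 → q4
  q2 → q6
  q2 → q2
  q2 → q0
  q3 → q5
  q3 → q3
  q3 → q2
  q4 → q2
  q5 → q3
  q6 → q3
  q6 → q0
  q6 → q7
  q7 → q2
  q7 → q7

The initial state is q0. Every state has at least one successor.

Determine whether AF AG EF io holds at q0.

Satisfied

States satisfying AG EF io: {q0, q1, q2, q3, q4, q5, q6, q7}.
States satisfying AF AG EF io: {q0, q1, q2, q3, q4, q5, q6, q7}.
q0 ∈ Sat(AF AG EF io).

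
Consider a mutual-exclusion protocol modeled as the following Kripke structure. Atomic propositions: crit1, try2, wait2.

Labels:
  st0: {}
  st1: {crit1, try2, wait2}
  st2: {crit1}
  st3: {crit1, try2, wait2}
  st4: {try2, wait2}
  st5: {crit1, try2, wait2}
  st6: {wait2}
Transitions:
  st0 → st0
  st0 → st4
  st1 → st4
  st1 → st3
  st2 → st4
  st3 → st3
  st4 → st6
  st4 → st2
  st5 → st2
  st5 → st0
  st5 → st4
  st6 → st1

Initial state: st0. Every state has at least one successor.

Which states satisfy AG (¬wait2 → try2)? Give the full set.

States satisfying ¬wait2 → try2: {st1, st3, st4, st5, st6}.
States satisfying AG (¬wait2 → try2): {st3}.

{st3}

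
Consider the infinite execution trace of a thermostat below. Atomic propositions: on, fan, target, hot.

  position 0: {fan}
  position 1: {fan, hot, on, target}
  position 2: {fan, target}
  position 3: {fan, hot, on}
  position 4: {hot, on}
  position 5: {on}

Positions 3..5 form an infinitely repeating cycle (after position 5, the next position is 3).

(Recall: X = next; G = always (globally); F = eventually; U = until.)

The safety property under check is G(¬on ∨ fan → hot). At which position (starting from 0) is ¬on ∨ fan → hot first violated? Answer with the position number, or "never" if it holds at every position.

At position 0 the labels are {fan}, so ¬on ∨ fan → hot is false there. This is the first violation.

0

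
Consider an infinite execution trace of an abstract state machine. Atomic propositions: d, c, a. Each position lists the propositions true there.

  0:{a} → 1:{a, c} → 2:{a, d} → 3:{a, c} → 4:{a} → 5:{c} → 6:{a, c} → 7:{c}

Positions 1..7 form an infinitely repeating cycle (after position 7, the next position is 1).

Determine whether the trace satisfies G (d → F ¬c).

d → F ¬c holds at every position 0..7, and those are all positions ever visited, so G (d → F ¬c) holds.
Positions where d holds: 2.
Check F ¬c at each: 2→ok.

Satisfied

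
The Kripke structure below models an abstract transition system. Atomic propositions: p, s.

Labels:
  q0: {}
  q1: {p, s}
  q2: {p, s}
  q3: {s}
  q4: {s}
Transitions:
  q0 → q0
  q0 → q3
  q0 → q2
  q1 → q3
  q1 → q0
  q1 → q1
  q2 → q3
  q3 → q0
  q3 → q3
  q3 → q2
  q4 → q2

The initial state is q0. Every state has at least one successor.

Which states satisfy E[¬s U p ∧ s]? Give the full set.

States satisfying ¬s: {q0}.
States satisfying p ∧ s: {q1, q2}.
States satisfying E[¬s U p ∧ s]: {q0, q1, q2}.

{q0, q1, q2}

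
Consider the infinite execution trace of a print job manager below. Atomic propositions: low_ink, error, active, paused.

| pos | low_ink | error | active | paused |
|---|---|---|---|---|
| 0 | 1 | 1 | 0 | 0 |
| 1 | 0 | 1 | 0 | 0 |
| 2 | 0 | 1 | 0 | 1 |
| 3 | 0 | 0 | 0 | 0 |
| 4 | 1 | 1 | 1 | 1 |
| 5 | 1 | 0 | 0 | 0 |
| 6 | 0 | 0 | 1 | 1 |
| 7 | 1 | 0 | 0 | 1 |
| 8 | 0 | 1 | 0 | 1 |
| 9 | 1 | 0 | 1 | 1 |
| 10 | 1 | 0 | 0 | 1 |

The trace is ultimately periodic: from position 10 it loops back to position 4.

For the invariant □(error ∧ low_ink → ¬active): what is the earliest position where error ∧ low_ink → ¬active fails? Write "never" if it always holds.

4

Check error ∧ low_ink → ¬active at each position in order: 0 ✓, 1 ✓, 2 ✓, 3 ✓.
At position 4 the labels are {active, error, low_ink, paused}, so error ∧ low_ink → ¬active is false there. This is the first violation.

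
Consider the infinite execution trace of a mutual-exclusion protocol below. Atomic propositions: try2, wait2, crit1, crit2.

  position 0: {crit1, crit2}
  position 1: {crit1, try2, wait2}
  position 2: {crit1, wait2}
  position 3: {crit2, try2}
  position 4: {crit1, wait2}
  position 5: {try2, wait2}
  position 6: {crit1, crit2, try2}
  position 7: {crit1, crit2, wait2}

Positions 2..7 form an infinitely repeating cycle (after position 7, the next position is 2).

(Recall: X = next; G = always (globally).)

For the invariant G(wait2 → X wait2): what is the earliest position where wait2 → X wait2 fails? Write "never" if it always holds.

Check wait2 → X wait2 at each position in order: 0 ✓, 1 ✓.
At position 2 the labels are {crit1, wait2} and the next position 3 has {crit2, try2}, so wait2 → X wait2 is false there. This is the first violation.

2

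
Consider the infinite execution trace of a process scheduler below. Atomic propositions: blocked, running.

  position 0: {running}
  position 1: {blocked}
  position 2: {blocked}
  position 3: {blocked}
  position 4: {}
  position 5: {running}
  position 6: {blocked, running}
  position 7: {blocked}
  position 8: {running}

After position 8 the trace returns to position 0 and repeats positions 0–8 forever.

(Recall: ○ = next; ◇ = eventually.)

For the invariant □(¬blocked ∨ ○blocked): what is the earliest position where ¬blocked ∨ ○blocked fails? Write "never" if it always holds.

Check ¬blocked ∨ ○blocked at each position in order: 0 ✓, 1 ✓, 2 ✓.
At position 3 the labels are {blocked} and the next position 4 has {}, so ¬blocked ∨ ○blocked is false there. This is the first violation.

3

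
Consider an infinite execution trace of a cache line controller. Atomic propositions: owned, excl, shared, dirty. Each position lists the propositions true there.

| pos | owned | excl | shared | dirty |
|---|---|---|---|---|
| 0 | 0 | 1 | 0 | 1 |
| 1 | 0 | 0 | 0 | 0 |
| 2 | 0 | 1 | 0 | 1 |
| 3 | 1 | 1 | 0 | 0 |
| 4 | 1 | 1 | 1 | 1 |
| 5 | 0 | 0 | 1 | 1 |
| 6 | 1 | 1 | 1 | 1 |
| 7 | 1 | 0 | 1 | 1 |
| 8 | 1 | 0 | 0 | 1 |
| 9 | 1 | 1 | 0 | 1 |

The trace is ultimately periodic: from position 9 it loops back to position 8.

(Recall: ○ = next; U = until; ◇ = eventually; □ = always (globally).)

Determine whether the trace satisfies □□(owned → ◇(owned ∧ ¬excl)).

□(owned → ◇(owned ∧ ¬excl)) holds at every position 0..9, and those are all positions ever visited, so □□(owned → ◇(owned ∧ ¬excl)) holds.

Yes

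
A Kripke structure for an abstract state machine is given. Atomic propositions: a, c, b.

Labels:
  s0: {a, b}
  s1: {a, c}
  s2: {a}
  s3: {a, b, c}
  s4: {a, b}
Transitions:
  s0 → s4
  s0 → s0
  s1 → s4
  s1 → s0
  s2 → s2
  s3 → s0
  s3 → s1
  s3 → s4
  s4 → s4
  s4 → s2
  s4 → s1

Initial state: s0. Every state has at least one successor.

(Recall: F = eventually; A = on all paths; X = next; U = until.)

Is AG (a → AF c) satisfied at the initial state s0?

States satisfying a → AF c: {s1, s3}.
States satisfying AG (a → AF c): ∅.
s0 is reachable from s0 and violates a → AF c, so AG fails at s0.
s0 ∉ Sat(AG (a → AF c)).

Violated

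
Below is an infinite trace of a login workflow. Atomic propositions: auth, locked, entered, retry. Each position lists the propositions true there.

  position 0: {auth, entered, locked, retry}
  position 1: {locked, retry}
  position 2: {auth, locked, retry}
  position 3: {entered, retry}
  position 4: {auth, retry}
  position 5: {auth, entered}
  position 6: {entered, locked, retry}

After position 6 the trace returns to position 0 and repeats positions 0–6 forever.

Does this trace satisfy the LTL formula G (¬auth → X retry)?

¬auth → X retry holds at every position 0..6, and those are all positions ever visited, so G (¬auth → X retry) holds.
Positions where ¬auth holds: 1, 3, 6.
Check X retry at each: 1→ok, 3→ok, 6→ok.

Yes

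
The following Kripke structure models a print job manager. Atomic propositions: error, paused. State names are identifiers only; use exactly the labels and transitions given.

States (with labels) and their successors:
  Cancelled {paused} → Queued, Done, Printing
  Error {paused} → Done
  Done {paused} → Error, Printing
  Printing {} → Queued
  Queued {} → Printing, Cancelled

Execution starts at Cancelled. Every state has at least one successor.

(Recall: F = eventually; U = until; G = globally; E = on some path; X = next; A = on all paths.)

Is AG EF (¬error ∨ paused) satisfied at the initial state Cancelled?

Yes

States satisfying EF (¬error ∨ paused): {Cancelled, Error, Done, Printing, Queued}.
States satisfying AG EF (¬error ∨ paused): {Cancelled, Error, Done, Printing, Queued}.
Every state reachable from Cancelled satisfies EF (¬error ∨ paused).
Cancelled ∈ Sat(AG EF (¬error ∨ paused)).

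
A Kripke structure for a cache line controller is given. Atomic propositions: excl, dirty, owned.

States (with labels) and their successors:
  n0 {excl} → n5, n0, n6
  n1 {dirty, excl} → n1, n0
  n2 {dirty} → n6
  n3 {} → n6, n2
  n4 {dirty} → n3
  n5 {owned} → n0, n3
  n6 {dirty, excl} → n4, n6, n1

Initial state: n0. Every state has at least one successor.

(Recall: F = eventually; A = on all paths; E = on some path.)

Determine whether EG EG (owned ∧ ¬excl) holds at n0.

Violated

States satisfying EG (owned ∧ ¬excl): ∅.
States satisfying EG EG (owned ∧ ¬excl): ∅.
No suitable path/successor from n0 witnesses the formula.
n0 ∉ Sat(EG EG (owned ∧ ¬excl)).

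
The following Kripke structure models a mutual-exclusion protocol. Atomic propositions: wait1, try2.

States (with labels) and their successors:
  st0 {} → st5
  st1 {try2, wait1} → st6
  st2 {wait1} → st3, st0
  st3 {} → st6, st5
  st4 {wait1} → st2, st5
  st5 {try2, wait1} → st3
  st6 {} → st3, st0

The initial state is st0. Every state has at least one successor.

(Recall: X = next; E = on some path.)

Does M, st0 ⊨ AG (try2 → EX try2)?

Violated

States satisfying try2 → EX try2: {st0, st2, st3, st4, st6}.
States satisfying AG (try2 → EX try2): ∅.
st5 is reachable from st0 and violates try2 → EX try2, so AG fails at st0.
st0 ∉ Sat(AG (try2 → EX try2)).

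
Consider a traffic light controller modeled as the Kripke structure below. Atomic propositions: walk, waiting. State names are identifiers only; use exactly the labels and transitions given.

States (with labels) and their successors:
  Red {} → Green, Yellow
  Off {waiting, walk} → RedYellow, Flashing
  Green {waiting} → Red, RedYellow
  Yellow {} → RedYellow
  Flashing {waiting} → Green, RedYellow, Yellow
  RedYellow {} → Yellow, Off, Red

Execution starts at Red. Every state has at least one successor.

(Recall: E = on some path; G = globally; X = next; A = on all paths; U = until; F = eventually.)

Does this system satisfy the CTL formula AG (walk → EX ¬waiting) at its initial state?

States satisfying walk → EX ¬waiting: {Red, Off, Green, Yellow, Flashing, RedYellow}.
States satisfying AG (walk → EX ¬waiting): {Red, Off, Green, Yellow, Flashing, RedYellow}.
Every state reachable from Red satisfies walk → EX ¬waiting.
Red ∈ Sat(AG (walk → EX ¬waiting)).

Yes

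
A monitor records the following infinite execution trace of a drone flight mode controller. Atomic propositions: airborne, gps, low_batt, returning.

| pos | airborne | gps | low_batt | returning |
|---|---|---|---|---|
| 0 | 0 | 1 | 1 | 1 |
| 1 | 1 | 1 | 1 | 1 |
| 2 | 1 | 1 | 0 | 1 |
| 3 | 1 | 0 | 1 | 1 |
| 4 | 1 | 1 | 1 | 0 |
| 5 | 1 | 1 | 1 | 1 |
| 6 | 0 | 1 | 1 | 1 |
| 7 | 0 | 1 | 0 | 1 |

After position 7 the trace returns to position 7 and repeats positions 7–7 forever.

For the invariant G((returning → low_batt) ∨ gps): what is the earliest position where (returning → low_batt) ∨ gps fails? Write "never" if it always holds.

(returning → low_batt) ∨ gps holds at every position 0..7, and those are all the positions the trace ever visits, so the invariant G((returning → low_batt) ∨ gps) is never violated.

never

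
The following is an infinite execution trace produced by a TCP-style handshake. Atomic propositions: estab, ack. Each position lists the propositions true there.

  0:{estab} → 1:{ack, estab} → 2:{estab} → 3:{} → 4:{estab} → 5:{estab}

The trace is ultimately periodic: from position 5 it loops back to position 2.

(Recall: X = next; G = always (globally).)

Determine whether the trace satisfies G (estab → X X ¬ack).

estab → X X ¬ack holds at every position 0..5, and those are all positions ever visited, so G (estab → X X ¬ack) holds.
Positions where estab holds: 0, 1, 2, 4, 5.
Check X X ¬ack at each: 0→ok, 1→ok, 2→ok, 4→ok, 5→ok.

Holds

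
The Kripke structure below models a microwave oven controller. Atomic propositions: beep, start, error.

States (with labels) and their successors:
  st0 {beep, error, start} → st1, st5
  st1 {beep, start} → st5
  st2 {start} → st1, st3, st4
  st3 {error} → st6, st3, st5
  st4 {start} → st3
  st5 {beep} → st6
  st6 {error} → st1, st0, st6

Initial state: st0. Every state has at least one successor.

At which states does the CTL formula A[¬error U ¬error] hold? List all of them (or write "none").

States satisfying ¬error: {st1, st2, st4, st5}.
States satisfying A[¬error U ¬error]: {st1, st2, st4, st5}.

{st1, st2, st4, st5}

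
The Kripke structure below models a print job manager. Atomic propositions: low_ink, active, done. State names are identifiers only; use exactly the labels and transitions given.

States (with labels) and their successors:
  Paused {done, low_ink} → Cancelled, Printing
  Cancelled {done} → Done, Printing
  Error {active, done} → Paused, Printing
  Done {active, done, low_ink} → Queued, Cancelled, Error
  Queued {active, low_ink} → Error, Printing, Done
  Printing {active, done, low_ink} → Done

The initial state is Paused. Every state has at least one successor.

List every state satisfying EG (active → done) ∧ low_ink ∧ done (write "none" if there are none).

States satisfying active → done: {Paused, Cancelled, Error, Done, Printing}.
States satisfying EG (active → done): {Paused, Cancelled, Error, Done, Printing}.
States satisfying low_ink ∧ done: {Paused, Done, Printing}.
States satisfying EG (active → done) ∧ low_ink ∧ done: {Paused, Done, Printing}.

{Paused, Done, Printing}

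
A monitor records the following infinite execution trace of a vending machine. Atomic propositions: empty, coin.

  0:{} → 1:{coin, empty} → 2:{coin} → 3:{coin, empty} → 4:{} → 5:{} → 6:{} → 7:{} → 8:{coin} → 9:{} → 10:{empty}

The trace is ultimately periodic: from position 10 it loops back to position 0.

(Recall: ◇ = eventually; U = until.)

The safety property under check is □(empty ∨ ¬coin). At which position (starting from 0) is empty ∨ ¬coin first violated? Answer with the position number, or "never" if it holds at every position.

2

Check empty ∨ ¬coin at each position in order: 0 ✓, 1 ✓.
At position 2 the labels are {coin}, so empty ∨ ¬coin is false there. This is the first violation.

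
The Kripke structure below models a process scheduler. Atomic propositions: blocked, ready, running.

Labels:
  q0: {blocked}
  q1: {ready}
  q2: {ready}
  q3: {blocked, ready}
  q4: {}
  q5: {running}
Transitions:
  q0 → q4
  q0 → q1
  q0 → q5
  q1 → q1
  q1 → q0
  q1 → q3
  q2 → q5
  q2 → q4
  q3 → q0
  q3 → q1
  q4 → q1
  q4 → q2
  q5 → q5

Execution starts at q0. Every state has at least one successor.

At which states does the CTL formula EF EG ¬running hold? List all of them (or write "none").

{q0, q1, q2, q3, q4}

States satisfying EG ¬running: {q0, q1, q2, q3, q4}.
States satisfying EF EG ¬running: {q0, q1, q2, q3, q4}.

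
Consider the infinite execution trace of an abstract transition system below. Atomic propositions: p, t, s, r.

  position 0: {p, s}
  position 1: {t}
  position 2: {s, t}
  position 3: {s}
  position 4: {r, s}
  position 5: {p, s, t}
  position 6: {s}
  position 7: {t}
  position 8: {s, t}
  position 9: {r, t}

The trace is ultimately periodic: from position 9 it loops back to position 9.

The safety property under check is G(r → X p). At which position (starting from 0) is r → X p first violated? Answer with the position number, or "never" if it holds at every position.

Check r → X p at each position in order: 0 ✓, 1 ✓, 2 ✓, 3 ✓, 4 ✓, 5 ✓, 6 ✓, 7 ✓, 8 ✓.
At position 9 the labels are {r, t} and the next position 9 has {r, t}, so r → X p is false there. This is the first violation.

9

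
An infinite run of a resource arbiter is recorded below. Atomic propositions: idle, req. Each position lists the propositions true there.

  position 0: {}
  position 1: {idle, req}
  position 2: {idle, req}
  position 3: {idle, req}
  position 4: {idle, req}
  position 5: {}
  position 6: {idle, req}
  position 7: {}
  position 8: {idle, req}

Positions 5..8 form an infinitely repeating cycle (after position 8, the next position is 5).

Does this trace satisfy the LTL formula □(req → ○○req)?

req → ○○req must hold at every position from 0 onward. It fails at position 3, so □(req → ○○req) is false.
Positions where req holds: 1, 2, 3, 4, 6, 8.
Check ○○req at each: 1→ok, 2→ok, 3→fails, 4→ok, 6→ok, 8→ok.

Does not hold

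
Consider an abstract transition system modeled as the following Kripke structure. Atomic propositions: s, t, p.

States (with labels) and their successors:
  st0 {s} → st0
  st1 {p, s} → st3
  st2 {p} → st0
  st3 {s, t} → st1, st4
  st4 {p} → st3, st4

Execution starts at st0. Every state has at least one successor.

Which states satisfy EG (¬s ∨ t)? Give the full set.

{st3, st4}

States satisfying ¬s ∨ t: {st2, st3, st4}.
States satisfying EG (¬s ∨ t): {st3, st4}.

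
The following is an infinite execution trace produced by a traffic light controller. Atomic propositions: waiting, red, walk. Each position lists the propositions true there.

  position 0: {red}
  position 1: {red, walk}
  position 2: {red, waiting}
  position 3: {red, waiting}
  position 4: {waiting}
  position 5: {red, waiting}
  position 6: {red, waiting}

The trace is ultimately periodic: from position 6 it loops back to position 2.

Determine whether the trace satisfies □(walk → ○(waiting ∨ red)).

walk → ○(waiting ∨ red) holds at every position 0..6, and those are all positions ever visited, so □(walk → ○(waiting ∨ red)) holds.
Positions where walk holds: 1.
Check ○(waiting ∨ red) at each: 1→ok.

Holds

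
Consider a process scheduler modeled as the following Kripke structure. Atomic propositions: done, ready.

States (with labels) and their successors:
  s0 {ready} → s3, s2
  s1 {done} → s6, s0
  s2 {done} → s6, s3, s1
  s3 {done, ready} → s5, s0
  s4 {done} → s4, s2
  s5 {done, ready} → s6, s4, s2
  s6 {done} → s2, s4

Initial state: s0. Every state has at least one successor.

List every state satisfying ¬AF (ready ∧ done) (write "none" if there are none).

{s0, s1, s2, s4, s6}

States satisfying ready ∧ done: {s3, s5}.
States satisfying AF (ready ∧ done): {s3, s5}.
States satisfying ¬AF (ready ∧ done): {s0, s1, s2, s4, s6}.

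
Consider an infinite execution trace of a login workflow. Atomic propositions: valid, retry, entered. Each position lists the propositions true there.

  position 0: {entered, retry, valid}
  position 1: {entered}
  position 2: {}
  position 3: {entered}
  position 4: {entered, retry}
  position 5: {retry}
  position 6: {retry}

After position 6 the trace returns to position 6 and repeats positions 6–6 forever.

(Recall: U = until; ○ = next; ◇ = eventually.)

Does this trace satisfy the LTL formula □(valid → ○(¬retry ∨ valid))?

valid → ○(¬retry ∨ valid) holds at every position 0..6, and those are all positions ever visited, so □(valid → ○(¬retry ∨ valid)) holds.
Positions where valid holds: 0.
Check ○(¬retry ∨ valid) at each: 0→ok.

Holds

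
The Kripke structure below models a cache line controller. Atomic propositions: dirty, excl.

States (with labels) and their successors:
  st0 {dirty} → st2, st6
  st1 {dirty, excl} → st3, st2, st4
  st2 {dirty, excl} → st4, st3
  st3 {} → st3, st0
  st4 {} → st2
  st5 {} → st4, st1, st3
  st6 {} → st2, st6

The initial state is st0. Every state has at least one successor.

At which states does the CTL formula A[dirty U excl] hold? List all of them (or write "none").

{st1, st2}

States satisfying dirty: {st0, st1, st2}.
States satisfying excl: {st1, st2}.
States satisfying A[dirty U excl]: {st1, st2}.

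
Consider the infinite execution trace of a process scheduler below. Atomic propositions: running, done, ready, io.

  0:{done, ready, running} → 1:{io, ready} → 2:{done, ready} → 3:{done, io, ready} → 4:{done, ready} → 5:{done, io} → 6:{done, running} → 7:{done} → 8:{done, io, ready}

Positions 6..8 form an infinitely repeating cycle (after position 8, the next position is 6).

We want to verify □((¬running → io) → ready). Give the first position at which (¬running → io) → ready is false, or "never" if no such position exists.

Check (¬running → io) → ready at each position in order: 0 ✓, 1 ✓, 2 ✓, 3 ✓, 4 ✓.
At position 5 the labels are {done, io}, so (¬running → io) → ready is false there. This is the first violation.

5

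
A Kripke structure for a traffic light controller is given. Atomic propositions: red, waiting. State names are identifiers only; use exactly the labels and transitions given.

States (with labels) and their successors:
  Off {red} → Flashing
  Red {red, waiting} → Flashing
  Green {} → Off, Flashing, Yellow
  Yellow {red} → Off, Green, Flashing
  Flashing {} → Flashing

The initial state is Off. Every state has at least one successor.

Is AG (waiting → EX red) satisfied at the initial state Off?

Yes

States satisfying waiting → EX red: {Off, Green, Yellow, Flashing}.
States satisfying AG (waiting → EX red): {Off, Green, Yellow, Flashing}.
Every state reachable from Off satisfies waiting → EX red.
Off ∈ Sat(AG (waiting → EX red)).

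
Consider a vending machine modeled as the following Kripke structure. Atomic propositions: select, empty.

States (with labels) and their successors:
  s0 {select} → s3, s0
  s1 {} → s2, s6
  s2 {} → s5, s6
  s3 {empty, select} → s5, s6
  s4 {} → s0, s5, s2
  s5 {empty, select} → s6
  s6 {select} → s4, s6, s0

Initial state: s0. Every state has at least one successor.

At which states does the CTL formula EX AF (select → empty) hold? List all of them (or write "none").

States satisfying AF (select → empty): {s1, s2, s3, s4, s5}.
States satisfying EX AF (select → empty): {s0, s1, s2, s3, s4, s6}.

{s0, s1, s2, s3, s4, s6}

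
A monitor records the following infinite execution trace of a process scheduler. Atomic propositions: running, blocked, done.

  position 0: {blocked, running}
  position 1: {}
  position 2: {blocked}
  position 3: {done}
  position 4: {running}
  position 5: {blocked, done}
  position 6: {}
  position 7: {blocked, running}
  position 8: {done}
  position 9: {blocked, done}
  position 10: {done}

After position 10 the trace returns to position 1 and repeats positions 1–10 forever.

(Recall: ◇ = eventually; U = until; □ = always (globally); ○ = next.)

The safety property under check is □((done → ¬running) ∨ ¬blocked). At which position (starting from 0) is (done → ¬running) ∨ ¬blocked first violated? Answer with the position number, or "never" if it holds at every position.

never

(done → ¬running) ∨ ¬blocked holds at every position 0..10, and those are all the positions the trace ever visits, so the invariant □((done → ¬running) ∨ ¬blocked) is never violated.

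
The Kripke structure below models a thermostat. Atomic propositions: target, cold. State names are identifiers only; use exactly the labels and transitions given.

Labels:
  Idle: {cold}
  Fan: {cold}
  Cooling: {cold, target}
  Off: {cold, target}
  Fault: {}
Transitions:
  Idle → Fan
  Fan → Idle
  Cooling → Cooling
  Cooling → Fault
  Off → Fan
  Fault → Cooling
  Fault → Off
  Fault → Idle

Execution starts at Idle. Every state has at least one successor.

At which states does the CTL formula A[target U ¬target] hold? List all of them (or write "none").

{Idle, Fan, Off, Fault}

States satisfying target: {Cooling, Off}.
States satisfying ¬target: {Idle, Fan, Fault}.
States satisfying A[target U ¬target]: {Idle, Fan, Off, Fault}.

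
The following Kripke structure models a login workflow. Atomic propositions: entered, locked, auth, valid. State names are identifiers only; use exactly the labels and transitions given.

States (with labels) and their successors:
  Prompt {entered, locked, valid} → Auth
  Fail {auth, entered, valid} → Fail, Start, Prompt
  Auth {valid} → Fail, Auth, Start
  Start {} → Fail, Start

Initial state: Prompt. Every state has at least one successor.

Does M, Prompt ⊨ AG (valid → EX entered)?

States satisfying valid → EX entered: {Fail, Auth, Start}.
States satisfying AG (valid → EX entered): ∅.
Prompt is reachable from Prompt and violates valid → EX entered, so AG fails at Prompt.
Prompt ∉ Sat(AG (valid → EX entered)).

Does not hold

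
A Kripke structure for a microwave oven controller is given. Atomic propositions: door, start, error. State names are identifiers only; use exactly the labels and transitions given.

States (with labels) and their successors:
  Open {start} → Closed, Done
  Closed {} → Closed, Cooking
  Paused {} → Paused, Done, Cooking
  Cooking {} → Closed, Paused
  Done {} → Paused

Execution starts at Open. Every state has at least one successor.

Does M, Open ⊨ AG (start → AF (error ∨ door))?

States satisfying start → AF (error ∨ door): {Closed, Paused, Cooking, Done}.
States satisfying AG (start → AF (error ∨ door)): {Closed, Paused, Cooking, Done}.
Open is reachable from Open and violates start → AF (error ∨ door), so AG fails at Open.
Open ∉ Sat(AG (start → AF (error ∨ door))).

No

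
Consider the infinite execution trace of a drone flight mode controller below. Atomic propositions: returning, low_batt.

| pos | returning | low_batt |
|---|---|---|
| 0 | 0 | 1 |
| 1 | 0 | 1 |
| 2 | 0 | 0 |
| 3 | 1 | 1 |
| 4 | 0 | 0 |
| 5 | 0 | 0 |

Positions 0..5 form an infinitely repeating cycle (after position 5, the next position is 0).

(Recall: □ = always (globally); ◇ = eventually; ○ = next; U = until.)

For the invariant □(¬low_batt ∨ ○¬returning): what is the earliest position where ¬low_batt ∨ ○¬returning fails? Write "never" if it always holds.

never

¬low_batt ∨ ○¬returning holds at every position 0..5, and those are all the positions the trace ever visits, so the invariant □(¬low_batt ∨ ○¬returning) is never violated.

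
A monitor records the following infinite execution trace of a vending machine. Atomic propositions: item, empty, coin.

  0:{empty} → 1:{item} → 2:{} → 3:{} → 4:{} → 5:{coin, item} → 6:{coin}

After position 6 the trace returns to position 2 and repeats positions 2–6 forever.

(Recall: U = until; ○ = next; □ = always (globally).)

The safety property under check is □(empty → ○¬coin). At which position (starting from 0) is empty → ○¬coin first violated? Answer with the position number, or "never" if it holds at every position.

never

empty → ○¬coin holds at every position 0..6, and those are all the positions the trace ever visits, so the invariant □(empty → ○¬coin) is never violated.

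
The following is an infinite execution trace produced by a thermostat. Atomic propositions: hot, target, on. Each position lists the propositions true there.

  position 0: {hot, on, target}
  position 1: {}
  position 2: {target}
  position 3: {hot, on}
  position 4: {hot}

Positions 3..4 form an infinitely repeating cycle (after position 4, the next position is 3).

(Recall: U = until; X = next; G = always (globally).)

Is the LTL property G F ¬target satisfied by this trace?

F ¬target holds at every position 0..4, and those are all positions ever visited, so G F ¬target holds.

Yes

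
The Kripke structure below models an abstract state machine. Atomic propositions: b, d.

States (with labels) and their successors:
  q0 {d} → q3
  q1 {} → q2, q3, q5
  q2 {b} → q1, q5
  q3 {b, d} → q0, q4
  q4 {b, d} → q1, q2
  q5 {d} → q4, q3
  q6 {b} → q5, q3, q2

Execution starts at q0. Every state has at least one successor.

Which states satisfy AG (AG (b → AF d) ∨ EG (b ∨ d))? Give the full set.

none

States satisfying AG (b → AF d) ∨ EG (b ∨ d): {q0, q2, q3, q4, q5, q6}.
States satisfying AG (AG (b → AF d) ∨ EG (b ∨ d)): ∅.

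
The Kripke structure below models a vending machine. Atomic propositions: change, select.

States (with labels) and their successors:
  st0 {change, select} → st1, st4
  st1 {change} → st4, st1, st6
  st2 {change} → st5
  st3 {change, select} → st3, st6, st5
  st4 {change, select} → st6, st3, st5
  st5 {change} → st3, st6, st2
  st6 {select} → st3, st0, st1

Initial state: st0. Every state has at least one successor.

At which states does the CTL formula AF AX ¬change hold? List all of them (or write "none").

none

States satisfying AX ¬change: ∅.
States satisfying AF AX ¬change: ∅.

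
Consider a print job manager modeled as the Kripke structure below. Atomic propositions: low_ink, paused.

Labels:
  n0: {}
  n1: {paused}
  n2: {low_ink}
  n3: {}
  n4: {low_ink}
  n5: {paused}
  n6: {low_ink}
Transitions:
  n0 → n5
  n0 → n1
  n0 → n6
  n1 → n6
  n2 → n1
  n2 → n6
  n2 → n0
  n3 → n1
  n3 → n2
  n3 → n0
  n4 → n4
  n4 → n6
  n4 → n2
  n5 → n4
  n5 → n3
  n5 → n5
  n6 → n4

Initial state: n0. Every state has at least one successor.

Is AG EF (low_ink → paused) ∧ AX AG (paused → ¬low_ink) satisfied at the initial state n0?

States satisfying EF (low_ink → paused): {n0, n1, n2, n3, n4, n5, n6}.
States satisfying AG EF (low_ink → paused): {n0, n1, n2, n3, n4, n5, n6}.
States satisfying AG (paused → ¬low_ink): {n0, n1, n2, n3, n4, n5, n6}.
States satisfying AX AG (paused → ¬low_ink): {n0, n1, n2, n3, n4, n5, n6}.
States satisfying AG EF (low_ink → paused) ∧ AX AG (paused → ¬low_ink): {n0, n1, n2, n3, n4, n5, n6}.
n0 ∈ Sat(AG EF (low_ink → paused) ∧ AX AG (paused → ¬low_ink)).

Satisfied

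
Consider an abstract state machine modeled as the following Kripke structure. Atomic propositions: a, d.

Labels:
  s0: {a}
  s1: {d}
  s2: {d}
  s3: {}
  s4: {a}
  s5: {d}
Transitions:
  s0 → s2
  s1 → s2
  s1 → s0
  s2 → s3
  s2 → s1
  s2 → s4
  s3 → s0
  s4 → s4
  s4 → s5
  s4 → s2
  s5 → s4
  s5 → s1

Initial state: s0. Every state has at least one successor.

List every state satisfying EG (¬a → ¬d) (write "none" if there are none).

States satisfying ¬a → ¬d: {s0, s3, s4}.
States satisfying EG (¬a → ¬d): {s4}.

{s4}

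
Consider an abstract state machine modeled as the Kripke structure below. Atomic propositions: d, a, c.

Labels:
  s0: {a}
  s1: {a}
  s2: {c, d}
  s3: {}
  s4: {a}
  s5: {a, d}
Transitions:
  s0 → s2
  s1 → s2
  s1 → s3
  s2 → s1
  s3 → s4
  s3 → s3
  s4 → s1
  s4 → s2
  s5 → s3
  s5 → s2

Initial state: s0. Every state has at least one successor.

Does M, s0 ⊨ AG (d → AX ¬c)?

Satisfied

States satisfying d → AX ¬c: {s0, s1, s2, s3, s4}.
States satisfying AG (d → AX ¬c): {s0, s1, s2, s3, s4}.
Every state reachable from s0 satisfies d → AX ¬c.
s0 ∈ Sat(AG (d → AX ¬c)).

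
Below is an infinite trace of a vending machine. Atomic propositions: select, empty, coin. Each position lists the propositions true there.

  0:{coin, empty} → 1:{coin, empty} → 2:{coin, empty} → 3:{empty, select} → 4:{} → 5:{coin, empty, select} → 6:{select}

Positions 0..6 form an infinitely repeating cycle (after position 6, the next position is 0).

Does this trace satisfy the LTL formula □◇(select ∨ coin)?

Satisfied

◇(select ∨ coin) holds at every position 0..6, and those are all positions ever visited, so □◇(select ∨ coin) holds.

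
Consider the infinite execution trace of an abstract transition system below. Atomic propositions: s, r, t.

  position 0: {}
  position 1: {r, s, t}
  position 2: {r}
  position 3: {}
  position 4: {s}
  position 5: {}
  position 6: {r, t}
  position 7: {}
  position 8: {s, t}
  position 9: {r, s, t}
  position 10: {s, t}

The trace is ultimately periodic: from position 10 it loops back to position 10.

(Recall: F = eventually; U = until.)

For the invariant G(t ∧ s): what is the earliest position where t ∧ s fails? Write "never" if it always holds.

0

At position 0 the labels are {}, so t ∧ s is false there. This is the first violation.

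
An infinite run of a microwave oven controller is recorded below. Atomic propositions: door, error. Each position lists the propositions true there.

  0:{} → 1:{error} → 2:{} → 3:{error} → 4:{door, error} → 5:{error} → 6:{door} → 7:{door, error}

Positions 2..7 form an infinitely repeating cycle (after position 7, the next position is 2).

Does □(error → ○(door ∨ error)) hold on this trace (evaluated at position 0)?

error → ○(door ∨ error) must hold at every position from 0 onward. It fails at position 1, so □(error → ○(door ∨ error)) is false.
Positions where error holds: 1, 3, 4, 5, 7.
Check ○(door ∨ error) at each: 1→fails, 3→ok, 4→ok, 5→ok, 7→fails.

Violated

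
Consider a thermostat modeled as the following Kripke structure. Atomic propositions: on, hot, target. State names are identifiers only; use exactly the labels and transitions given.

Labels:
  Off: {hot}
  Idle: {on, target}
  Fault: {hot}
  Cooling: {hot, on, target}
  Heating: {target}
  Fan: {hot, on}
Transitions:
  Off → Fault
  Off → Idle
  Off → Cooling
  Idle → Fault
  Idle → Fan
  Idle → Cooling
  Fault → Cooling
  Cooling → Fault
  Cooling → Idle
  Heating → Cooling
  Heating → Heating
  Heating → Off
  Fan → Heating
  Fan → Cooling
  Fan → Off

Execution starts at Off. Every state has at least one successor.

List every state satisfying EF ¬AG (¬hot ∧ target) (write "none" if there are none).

{Off, Idle, Fault, Cooling, Heating, Fan}

States satisfying ¬AG (¬hot ∧ target): {Off, Idle, Fault, Cooling, Heating, Fan}.
States satisfying EF ¬AG (¬hot ∧ target): {Off, Idle, Fault, Cooling, Heating, Fan}.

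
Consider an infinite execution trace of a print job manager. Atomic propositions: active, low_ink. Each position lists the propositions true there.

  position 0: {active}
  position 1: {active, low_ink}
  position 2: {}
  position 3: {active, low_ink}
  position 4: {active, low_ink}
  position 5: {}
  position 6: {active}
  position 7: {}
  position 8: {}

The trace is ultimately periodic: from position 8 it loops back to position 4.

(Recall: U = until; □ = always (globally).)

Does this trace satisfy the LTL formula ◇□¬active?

□¬active is false at every position 0..8, so it never becomes true and ◇□¬active fails.

No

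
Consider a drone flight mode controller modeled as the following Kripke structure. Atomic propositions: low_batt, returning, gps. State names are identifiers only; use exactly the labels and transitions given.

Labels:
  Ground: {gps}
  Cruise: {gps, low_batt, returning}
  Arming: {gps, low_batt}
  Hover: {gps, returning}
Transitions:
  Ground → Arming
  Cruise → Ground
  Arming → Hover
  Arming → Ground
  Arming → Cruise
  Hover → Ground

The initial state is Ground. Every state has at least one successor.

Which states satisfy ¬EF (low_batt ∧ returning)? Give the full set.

none

States satisfying low_batt ∧ returning: {Cruise}.
States satisfying EF (low_batt ∧ returning): {Ground, Cruise, Arming, Hover}.
States satisfying ¬EF (low_batt ∧ returning): ∅.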